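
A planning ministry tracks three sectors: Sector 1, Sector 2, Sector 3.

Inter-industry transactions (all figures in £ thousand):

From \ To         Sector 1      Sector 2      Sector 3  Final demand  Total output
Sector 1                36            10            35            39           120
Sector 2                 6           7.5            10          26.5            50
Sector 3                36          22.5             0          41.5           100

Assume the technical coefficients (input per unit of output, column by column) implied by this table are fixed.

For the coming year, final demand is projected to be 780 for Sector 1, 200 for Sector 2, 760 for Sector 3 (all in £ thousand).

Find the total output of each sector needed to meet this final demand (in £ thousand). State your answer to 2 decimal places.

Technical coefficients a_ij = z_ij / X_j:
  a_11 = 36/120 = 0.30, a_21 = 6/120 = 0.05, a_31 = 36/120 = 0.30
  a_12 = 10/50 = 0.20, a_22 = 7.5/50 = 0.15, a_32 = 22.5/50 = 0.45
  a_13 = 35/100 = 0.35, a_23 = 10/100 = 0.10, a_33 = 0/100 = 0.00
I − A =
  [   0.70    -0.20    -0.35]
  [  -0.05     0.85    -0.10]
  [  -0.30    -0.45     1.00]
Cofactors of I−A, C_ij = (−1)^(i+j)·(minor ij) (rows/columns in the sector order above):
  C_11 = (0.85)(1.00) − (-0.10)(-0.45) = 0.8050
  C_12 = −[(-0.05)(1.00) − (-0.10)(-0.30)] = 0.0800
  C_13 = (-0.05)(-0.45) − (0.85)(-0.30) = 0.2775
  C_21 = −[(-0.20)(1.00) − (-0.35)(-0.45)] = 0.3575
  C_22 = (0.70)(1.00) − (-0.35)(-0.30) = 0.5950
  C_23 = −[(0.70)(-0.45) − (-0.20)(-0.30)] = 0.3750
  C_31 = (-0.20)(-0.10) − (-0.35)(0.85) = 0.3175
  C_32 = −[(0.70)(-0.10) − (-0.35)(-0.05)] = 0.0875
  C_33 = (0.70)(0.85) − (-0.20)(-0.05) = 0.5850
det(I−A) = Σ_j (I−A)_1j·C_1j = (0.70)(0.8050) + (-0.20)(0.0800) + (-0.35)(0.2775) = 0.450375
adj(I−A) = Cᵀ =
  [ 0.8050   0.3575   0.3175]
  [ 0.0800   0.5950   0.0875]
  [ 0.2775   0.3750   0.5850]
(I − A)⁻¹ = adj(I−A) / det(I−A) ≈
  [   1.7874     0.7938     0.7050]
  [   0.1776     1.3211     0.1943]
  [   0.6162     0.8326     1.2989]
x = (I − A)⁻¹ d = adj(I−A)·d / det(I−A), with det(I−A) = 0.450375:
  x_1 = (0.8050·780 + 0.3575·200 + 0.3175·760) / 0.450375 = 940.70 / 0.450375 ≈ 2088.70
  x_2 = (0.0800·780 + 0.5950·200 + 0.0875·760) / 0.450375 = 247.90 / 0.450375 ≈ 550.43
  x_3 = (0.2775·780 + 0.3750·200 + 0.5850·760) / 0.450375 = 736.05 / 0.450375 ≈ 1634.30

x_1 = 2088.70, x_2 = 550.43, x_3 = 1634.30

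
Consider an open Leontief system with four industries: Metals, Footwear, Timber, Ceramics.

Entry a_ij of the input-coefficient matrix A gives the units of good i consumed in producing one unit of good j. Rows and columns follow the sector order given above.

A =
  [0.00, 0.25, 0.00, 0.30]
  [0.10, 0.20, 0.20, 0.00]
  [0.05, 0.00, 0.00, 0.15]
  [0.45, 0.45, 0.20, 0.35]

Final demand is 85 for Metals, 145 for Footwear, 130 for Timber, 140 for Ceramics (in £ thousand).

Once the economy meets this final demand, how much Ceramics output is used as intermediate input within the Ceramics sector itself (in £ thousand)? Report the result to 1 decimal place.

z_44 = 270.6

I − A =
  [   1.00    -0.25     0.00    -0.30]
  [  -0.10     0.80    -0.20     0.00]
  [  -0.05     0.00     1.00    -0.15]
  [  -0.45    -0.45    -0.20     0.65]
Compute the cofactors C_ij = (−1)^(i+j)·(3×3 minor ij) of I−A; the adjugate is their transpose:
adj(I−A) = Cᵀ =
  [ 0.48250   0.29000   0.10750   0.24750]
  [ 0.08200   0.48200   0.10900   0.06300]
  [ 0.08675   0.09925   0.38225   0.12825]
  [ 0.41750   0.56500   0.26750   0.77250]
det(I−A) = Σ_j (I−A)_1j·C_1j = (1.00)(0.48250) + (-0.25)(0.08200) + (0.00)(0.08675) + (-0.30)(0.41750) = 0.33675
(I − A)⁻¹ = adj(I−A) / det(I−A) ≈
  [   1.4328     0.8612     0.3192     0.7350]
  [   0.2435     1.4313     0.3237     0.1871]
  [   0.2576     0.2947     1.1351     0.3808]
  [   1.2398     1.6778     0.7944     2.2940]
First solve x = (I − A)⁻¹ d = adj(I−A)·d / det(I−A); in particular x_4 = (0.41750·85 + 0.56500·145 + 0.26750·130 + 0.77250·140) / 0.33675 = 260.3375 / 0.33675 ≈ 773.088.
Intermediate flow from 4 to 4: z_44 = a_44 · x_4 = 0.35 × 260.3375 / 0.33675 = 91.118125 / 0.33675 ≈ 270.6.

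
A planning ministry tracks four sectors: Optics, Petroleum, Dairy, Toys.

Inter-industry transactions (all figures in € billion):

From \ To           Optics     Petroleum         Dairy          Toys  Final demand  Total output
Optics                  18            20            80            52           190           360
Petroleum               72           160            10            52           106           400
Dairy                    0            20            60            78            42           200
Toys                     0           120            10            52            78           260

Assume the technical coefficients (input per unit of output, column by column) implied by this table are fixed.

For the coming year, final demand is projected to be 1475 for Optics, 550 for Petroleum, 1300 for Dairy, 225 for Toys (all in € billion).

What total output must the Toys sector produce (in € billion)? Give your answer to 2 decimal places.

Technical coefficients a_ij = z_ij / X_j:
  a_11 = 18/360 = 0.05, a_21 = 72/360 = 0.20, a_31 = 0/360 = 0.00, a_41 = 0/360 = 0.00
  a_12 = 20/400 = 0.05, a_22 = 160/400 = 0.40, a_32 = 20/400 = 0.05, a_42 = 120/400 = 0.30
  a_13 = 80/200 = 0.40, a_23 = 10/200 = 0.05, a_33 = 60/200 = 0.30, a_43 = 10/200 = 0.05
  a_14 = 52/260 = 0.20, a_24 = 52/260 = 0.20, a_34 = 78/260 = 0.30, a_44 = 52/260 = 0.20
I − A =
  [   0.95    -0.05    -0.40    -0.20]
  [  -0.20     0.60    -0.05    -0.20]
  [   0.00    -0.05     0.70    -0.30]
  [   0.00    -0.30    -0.05     0.80]
Compute the cofactors C_ij = (−1)^(i+j)·(3×3 minor ij) of I−A; the adjugate is their transpose:
adj(I−A) = Cᵀ =
  [ 0.278000   0.121750   0.179500   0.167250]
  [ 0.109000   0.517750   0.113500   0.199250]
  [ 0.026000   0.123500   0.379000   0.179500]
  [ 0.042500   0.201875   0.066250   0.385625]
det(I−A) = Σ_j (I−A)_1j·C_1j = (0.95)(0.278000) + (-0.05)(0.109000) + (-0.40)(0.026000) + (-0.20)(0.042500) = 0.23975
(I − A)⁻¹ = adj(I−A) / det(I−A) ≈
  [   1.1595     0.5078     0.7487     0.6976]
  [   0.4546     2.1595     0.4734     0.8311]
  [   0.1084     0.5151     1.5808     0.7487]
  [   0.1773     0.8420     0.2763     1.6084]
x = (I − A)⁻¹ d = adj(I−A)·d / det(I−A), with det(I−A) = 0.23975:
  x_1 = (0.278000·1475 + 0.121750·550 + 0.179500·1300 + 0.167250·225) / 0.23975 = 747.99375 / 0.23975 ≈ 3119.89
  x_2 = (0.109000·1475 + 0.517750·550 + 0.113500·1300 + 0.199250·225) / 0.23975 = 637.91875 / 0.23975 ≈ 2660.77
  x_3 = (0.026000·1475 + 0.123500·550 + 0.379000·1300 + 0.179500·225) / 0.23975 = 639.3625 / 0.23975 ≈ 2666.79
  x_4 = (0.042500·1475 + 0.201875·550 + 0.066250·1300 + 0.385625·225) / 0.23975 = 346.609375 / 0.23975 ≈ 1445.71

x_4 = 1445.71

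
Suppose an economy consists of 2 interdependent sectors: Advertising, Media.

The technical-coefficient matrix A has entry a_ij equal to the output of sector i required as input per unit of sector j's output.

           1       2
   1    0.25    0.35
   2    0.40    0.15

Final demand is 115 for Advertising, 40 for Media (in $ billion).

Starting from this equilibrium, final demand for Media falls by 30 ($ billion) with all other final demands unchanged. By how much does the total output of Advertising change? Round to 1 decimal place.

I − A =
  [   0.75    -0.35]
  [  -0.40     0.85]
det(I−A) = (0.75)(0.85) − (-0.35)(-0.40) = 0.4975
adj(I−A) = [[0.85, 0.35], [0.40, 0.75]]
(I − A)⁻¹ = adj(I−A) / det(I−A) ≈
  [   1.7085     0.7035]
  [   0.8040     1.5075]
Δx = (I − A)⁻¹ Δd with Δd having -30 in the Media component and 0 elsewhere.
So Δx_1 = L_12 · (-30), where L_12 = adj(I−A)_12 / det(I−A) = 0.35 / 0.4975.
Δx_1 = 0.35 × (-30) / 0.4975 = -10.50 / 0.4975 ≈ -21.1.

Δx_1 = -21.1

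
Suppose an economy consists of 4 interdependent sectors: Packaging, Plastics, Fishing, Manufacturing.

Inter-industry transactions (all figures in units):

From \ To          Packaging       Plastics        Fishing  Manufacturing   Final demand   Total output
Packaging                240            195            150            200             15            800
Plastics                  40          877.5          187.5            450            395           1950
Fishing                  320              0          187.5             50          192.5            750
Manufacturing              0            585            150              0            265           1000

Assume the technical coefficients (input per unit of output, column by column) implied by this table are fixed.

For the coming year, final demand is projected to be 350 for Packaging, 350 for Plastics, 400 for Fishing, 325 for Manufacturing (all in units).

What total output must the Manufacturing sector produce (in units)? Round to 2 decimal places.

Technical coefficients a_ij = z_ij / X_j:
  a_11 = 240/800 = 0.30, a_21 = 40/800 = 0.05, a_31 = 320/800 = 0.40, a_41 = 0/800 = 0.00
  a_12 = 195/1950 = 0.10, a_22 = 877.5/1950 = 0.45, a_32 = 0/1950 = 0.00, a_42 = 585/1950 = 0.30
  a_13 = 150/750 = 0.20, a_23 = 187.5/750 = 0.25, a_33 = 187.5/750 = 0.25, a_43 = 150/750 = 0.20
  a_14 = 200/1000 = 0.20, a_24 = 450/1000 = 0.45, a_34 = 50/1000 = 0.05, a_44 = 0/1000 = 0.00
I − A =
  [   0.70    -0.10    -0.20    -0.20]
  [  -0.05     0.55    -0.25    -0.45]
  [  -0.40     0.00     0.75    -0.05]
  [   0.00    -0.30    -0.20     1.00]
Compute the cofactors C_ij = (−1)^(i+j)·(3×3 minor ij) of I−A; the adjugate is their transpose:
adj(I−A) = Cᵀ =
  [ 0.30200   0.12200   0.15400   0.12300]
  [ 0.17300   0.42200   0.25000   0.23700]
  [ 0.16675   0.07450   0.28250   0.08100]
  [ 0.08525   0.14150   0.13150   0.23100]
det(I−A) = Σ_j (I−A)_1j·C_1j = (0.70)(0.30200) + (-0.10)(0.17300) + (-0.20)(0.16675) + (-0.20)(0.08525) = 0.1437
(I − A)⁻¹ = adj(I−A) / det(I−A) ≈
  [   2.1016     0.8490     1.0717     0.8559]
  [   1.2039     2.9367     1.7397     1.6493]
  [   1.1604     0.5184     1.9659     0.5637]
  [   0.5932     0.9847     0.9151     1.6075]
x = (I − A)⁻¹ d = adj(I−A)·d / det(I−A), with det(I−A) = 0.1437:
  x_1 = (0.30200·350 + 0.12200·350 + 0.15400·400 + 0.12300·325) / 0.1437 = 249.975 / 0.1437 ≈ 1739.56
  x_2 = (0.17300·350 + 0.42200·350 + 0.25000·400 + 0.23700·325) / 0.1437 = 385.275 / 0.1437 ≈ 2681.11
  x_3 = (0.16675·350 + 0.07450·350 + 0.28250·400 + 0.08100·325) / 0.1437 = 223.7625 / 0.1437 ≈ 1557.15
  x_4 = (0.08525·350 + 0.14150·350 + 0.13150·400 + 0.23100·325) / 0.1437 = 207.0375 / 0.1437 ≈ 1440.76

x_4 = 1440.76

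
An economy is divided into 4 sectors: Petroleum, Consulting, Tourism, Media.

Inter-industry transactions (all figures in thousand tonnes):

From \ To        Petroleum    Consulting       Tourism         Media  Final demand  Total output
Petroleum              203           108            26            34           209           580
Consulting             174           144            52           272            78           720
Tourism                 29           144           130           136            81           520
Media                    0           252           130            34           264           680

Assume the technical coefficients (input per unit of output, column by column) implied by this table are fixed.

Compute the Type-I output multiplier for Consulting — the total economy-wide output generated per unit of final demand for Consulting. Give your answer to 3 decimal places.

m_2 = 4.584

Technical coefficients a_ij = z_ij / X_j:
  a_11 = 203/580 = 0.35, a_21 = 174/580 = 0.30, a_31 = 29/580 = 0.05, a_41 = 0/580 = 0.00
  a_12 = 108/720 = 0.15, a_22 = 144/720 = 0.20, a_32 = 144/720 = 0.20, a_42 = 252/720 = 0.35
  a_13 = 26/520 = 0.05, a_23 = 52/520 = 0.10, a_33 = 130/520 = 0.25, a_43 = 130/520 = 0.25
  a_14 = 34/680 = 0.05, a_24 = 272/680 = 0.40, a_34 = 136/680 = 0.20, a_44 = 34/680 = 0.05
I − A =
  [   0.65    -0.15    -0.05    -0.05]
  [  -0.30     0.80    -0.10    -0.40]
  [  -0.05    -0.20     0.75    -0.20]
  [   0.00    -0.35    -0.25     0.95]
Compute the cofactors C_ij = (−1)^(i+j)·(3×3 minor ij) of I−A; the adjugate is their transpose:
adj(I−A) = Cᵀ =
  [ 0.379000   0.128000   0.072000   0.089000]
  [ 0.208500   0.427625   0.144750   0.221500]
  [ 0.109000   0.177000   0.355000   0.155000]
  [ 0.105500   0.204125   0.146750   0.337500]
det(I−A) = Σ_j (I−A)_1j·C_1j = (0.65)(0.379000) + (-0.15)(0.208500) + (-0.05)(0.109000) + (-0.05)(0.105500) = 0.20435
(I − A)⁻¹ = adj(I−A) / det(I−A) ≈
  [   1.8547     0.6264     0.3523     0.4355]
  [   1.0203     2.0926     0.7083     1.0839]
  [   0.5334     0.8662     1.7372     0.7585]
  [   0.5163     0.9989     0.7181     1.6516]
The output multiplier for sector j is the column-j sum of the Leontief inverse (I − A)⁻¹ = adj(I−A) / det(I−A).
Column 2 of adj(I−A): (0.128000, 0.427625, 0.177000, 0.204125); det(I−A) = 0.20435.
m_2 = (0.128000 + 0.427625 + 0.177000 + 0.204125) / 0.20435 = 0.93675 / 0.20435 ≈ 4.584.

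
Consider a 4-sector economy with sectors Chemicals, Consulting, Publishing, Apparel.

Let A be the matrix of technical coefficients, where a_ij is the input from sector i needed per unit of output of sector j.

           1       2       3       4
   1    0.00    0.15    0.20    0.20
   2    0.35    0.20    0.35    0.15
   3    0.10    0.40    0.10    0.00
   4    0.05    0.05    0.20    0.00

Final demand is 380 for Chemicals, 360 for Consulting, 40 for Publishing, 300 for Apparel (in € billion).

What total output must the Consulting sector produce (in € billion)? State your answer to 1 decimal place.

x_2 = 1187.0

I − A =
  [   1.00    -0.15    -0.20    -0.20]
  [  -0.35     0.80    -0.35    -0.15]
  [  -0.10    -0.40     0.90     0.00]
  [  -0.05    -0.05    -0.20     1.00]
Compute the cofactors C_ij = (−1)^(i+j)·(3×3 minor ij) of I−A; the adjugate is their transpose:
adj(I−A) = Cᵀ =
  [ 0.561250   0.240000   0.251000   0.148250]
  [ 0.359750   0.867000   0.462000   0.202000]
  [ 0.222250   0.412000   0.727375   0.106250]
  [ 0.090500   0.137750   0.181125   0.483500]
det(I−A) = Σ_j (I−A)_1j·C_1j = (1.00)(0.561250) + (-0.15)(0.359750) + (-0.20)(0.222250) + (-0.20)(0.090500) = 0.4447375
(I − A)⁻¹ = adj(I−A) / det(I−A) ≈
  [   1.2620     0.5396     0.5644     0.3333]
  [   0.8089     1.9495     1.0388     0.4542]
  [   0.4997     0.9264     1.6355     0.2389]
  [   0.2035     0.3097     0.4073     1.0872]
x = (I − A)⁻¹ d = adj(I−A)·d / det(I−A), with det(I−A) = 0.4447375:
  x_1 = (0.561250·380 + 0.240000·360 + 0.251000·40 + 0.148250·300) / 0.4447375 = 354.19 / 0.4447375 ≈ 796.4
  x_2 = (0.359750·380 + 0.867000·360 + 0.462000·40 + 0.202000·300) / 0.4447375 = 527.905 / 0.4447375 ≈ 1187.0
  x_3 = (0.222250·380 + 0.412000·360 + 0.727375·40 + 0.106250·300) / 0.4447375 = 293.745 / 0.4447375 ≈ 660.5
  x_4 = (0.090500·380 + 0.137750·360 + 0.181125·40 + 0.483500·300) / 0.4447375 = 236.275 / 0.4447375 ≈ 531.3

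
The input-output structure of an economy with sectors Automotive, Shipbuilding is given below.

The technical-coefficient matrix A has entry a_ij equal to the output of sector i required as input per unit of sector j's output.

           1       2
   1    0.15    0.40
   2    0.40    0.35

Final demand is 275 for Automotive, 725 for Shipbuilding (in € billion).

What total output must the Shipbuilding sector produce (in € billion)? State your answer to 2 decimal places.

I − A =
  [   0.85    -0.40]
  [  -0.40     0.65]
det(I−A) = (0.85)(0.65) − (-0.40)(-0.40) = 0.3925
adj(I−A) = [[0.65, 0.40], [0.40, 0.85]]
(I − A)⁻¹ = adj(I−A) / det(I−A) ≈
  [   1.6561     1.0191]
  [   1.0191     2.1656]
x = (I − A)⁻¹ d = adj(I−A)·d / det(I−A), with det(I−A) = 0.3925:
  x_1 = (0.65·275 + 0.40·725) / 0.3925 = 468.75 / 0.3925 ≈ 1194.27
  x_2 = (0.40·275 + 0.85·725) / 0.3925 = 726.25 / 0.3925 ≈ 1850.32

x_2 = 1850.32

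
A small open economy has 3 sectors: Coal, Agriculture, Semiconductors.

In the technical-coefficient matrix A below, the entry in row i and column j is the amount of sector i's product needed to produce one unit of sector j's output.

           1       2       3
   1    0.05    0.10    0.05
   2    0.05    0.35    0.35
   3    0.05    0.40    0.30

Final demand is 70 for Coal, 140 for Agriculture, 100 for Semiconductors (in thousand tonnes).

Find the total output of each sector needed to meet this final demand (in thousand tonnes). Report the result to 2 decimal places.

x_1 = 142.08, x_2 = 445.90, x_3 = 407.81

I − A =
  [   0.95    -0.10    -0.05]
  [  -0.05     0.65    -0.35]
  [  -0.05    -0.40     0.70]
Cofactors of I−A, C_ij = (−1)^(i+j)·(minor ij) (rows/columns in the sector order above):
  C_11 = (0.65)(0.70) − (-0.35)(-0.40) = 0.3150
  C_12 = −[(-0.05)(0.70) − (-0.35)(-0.05)] = 0.0525
  C_13 = (-0.05)(-0.40) − (0.65)(-0.05) = 0.0525
  C_21 = −[(-0.10)(0.70) − (-0.05)(-0.40)] = 0.0900
  C_22 = (0.95)(0.70) − (-0.05)(-0.05) = 0.6625
  C_23 = −[(0.95)(-0.40) − (-0.10)(-0.05)] = 0.3850
  C_31 = (-0.10)(-0.35) − (-0.05)(0.65) = 0.0675
  C_32 = −[(0.95)(-0.35) − (-0.05)(-0.05)] = 0.3350
  C_33 = (0.95)(0.65) − (-0.10)(-0.05) = 0.6125
det(I−A) = Σ_j (I−A)_1j·C_1j = (0.95)(0.3150) + (-0.10)(0.0525) + (-0.05)(0.0525) = 0.291375
adj(I−A) = Cᵀ =
  [ 0.3150   0.0900   0.0675]
  [ 0.0525   0.6625   0.3350]
  [ 0.0525   0.3850   0.6125]
(I − A)⁻¹ = adj(I−A) / det(I−A) ≈
  [   1.0811     0.3089     0.2317]
  [   0.1802     2.2737     1.1497]
  [   0.1802     1.3213     2.1021]
x = (I − A)⁻¹ d = adj(I−A)·d / det(I−A), with det(I−A) = 0.291375:
  x_1 = (0.3150·70 + 0.0900·140 + 0.0675·100) / 0.291375 = 41.40 / 0.291375 ≈ 142.08
  x_2 = (0.0525·70 + 0.6625·140 + 0.3350·100) / 0.291375 = 129.925 / 0.291375 ≈ 445.90
  x_3 = (0.0525·70 + 0.3850·140 + 0.6125·100) / 0.291375 = 118.825 / 0.291375 ≈ 407.81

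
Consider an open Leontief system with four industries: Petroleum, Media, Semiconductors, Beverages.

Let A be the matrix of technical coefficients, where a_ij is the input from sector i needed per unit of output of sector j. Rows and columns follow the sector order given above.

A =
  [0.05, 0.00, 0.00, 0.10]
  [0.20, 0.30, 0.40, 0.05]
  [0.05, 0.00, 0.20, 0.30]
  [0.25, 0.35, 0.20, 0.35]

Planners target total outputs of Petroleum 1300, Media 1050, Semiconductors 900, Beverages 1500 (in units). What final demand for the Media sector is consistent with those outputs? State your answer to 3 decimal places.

d_M = 40.000

I − A =
  [   0.95     0.00     0.00    -0.10]
  [  -0.20     0.70    -0.40    -0.05]
  [  -0.05     0.00     0.80    -0.30]
  [  -0.25    -0.35    -0.20     0.65]
d = (I − A) x:
  d_P = (+0.95)·1300 + (+0.00)·1050 + (+0.00)·900 + (-0.10)·1500 = 1085.000
  d_M = (-0.20)·1300 + (+0.70)·1050 + (-0.40)·900 + (-0.05)·1500 = 40.000
  d_S = (-0.05)·1300 + (+0.00)·1050 + (+0.80)·900 + (-0.30)·1500 = 205.000
  d_B = (-0.25)·1300 + (-0.35)·1050 + (-0.20)·900 + (+0.65)·1500 = 102.500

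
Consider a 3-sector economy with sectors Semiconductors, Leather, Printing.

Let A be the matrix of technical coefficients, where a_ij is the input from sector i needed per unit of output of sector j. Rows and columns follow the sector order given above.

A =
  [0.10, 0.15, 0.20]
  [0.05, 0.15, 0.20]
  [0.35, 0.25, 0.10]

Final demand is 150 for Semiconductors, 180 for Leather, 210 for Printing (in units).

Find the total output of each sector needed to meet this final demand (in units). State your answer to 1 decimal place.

x_S = 323.5, x_L = 337.4, x_P = 452.9

I − A =
  [   0.90    -0.15    -0.20]
  [  -0.05     0.85    -0.20]
  [  -0.35    -0.25     0.90]
Cofactors of I−A, C_ij = (−1)^(i+j)·(minor ij) (rows/columns in the sector order above):
  C_11 = (0.85)(0.90) − (-0.20)(-0.25) = 0.7150
  C_12 = −[(-0.05)(0.90) − (-0.20)(-0.35)] = 0.1150
  C_13 = (-0.05)(-0.25) − (0.85)(-0.35) = 0.3100
  C_21 = −[(-0.15)(0.90) − (-0.20)(-0.25)] = 0.1850
  C_22 = (0.90)(0.90) − (-0.20)(-0.35) = 0.7400
  C_23 = −[(0.90)(-0.25) − (-0.15)(-0.35)] = 0.2775
  C_31 = (-0.15)(-0.20) − (-0.20)(0.85) = 0.2000
  C_32 = −[(0.90)(-0.20) − (-0.20)(-0.05)] = 0.1900
  C_33 = (0.90)(0.85) − (-0.15)(-0.05) = 0.7575
det(I−A) = Σ_j (I−A)_1j·C_1j = (0.90)(0.7150) + (-0.15)(0.1150) + (-0.20)(0.3100) = 0.56425
adj(I−A) = Cᵀ =
  [ 0.7150   0.1850   0.2000]
  [ 0.1150   0.7400   0.1900]
  [ 0.3100   0.2775   0.7575]
(I − A)⁻¹ = adj(I−A) / det(I−A) ≈
  [   1.2672     0.3279     0.3545]
  [   0.2038     1.3115     0.3367]
  [   0.5494     0.4918     1.3425]
x = (I − A)⁻¹ d = adj(I−A)·d / det(I−A), with det(I−A) = 0.56425:
  x_S = (0.7150·150 + 0.1850·180 + 0.2000·210) / 0.56425 = 182.55 / 0.56425 ≈ 323.5
  x_L = (0.1150·150 + 0.7400·180 + 0.1900·210) / 0.56425 = 190.35 / 0.56425 ≈ 337.4
  x_P = (0.3100·150 + 0.2775·180 + 0.7575·210) / 0.56425 = 255.525 / 0.56425 ≈ 452.9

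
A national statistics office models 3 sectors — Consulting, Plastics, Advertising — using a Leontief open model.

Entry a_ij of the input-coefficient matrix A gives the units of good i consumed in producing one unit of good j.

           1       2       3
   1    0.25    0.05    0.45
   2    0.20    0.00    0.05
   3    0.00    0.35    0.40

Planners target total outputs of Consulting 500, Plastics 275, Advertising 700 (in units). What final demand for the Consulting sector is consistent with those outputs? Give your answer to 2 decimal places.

I − A =
  [   0.75    -0.05    -0.45]
  [  -0.20     1.00    -0.05]
  [   0.00    -0.35     0.60]
d = (I − A) x:
  d_1 = (+0.75)·500 + (-0.05)·275 + (-0.45)·700 = 46.25
  d_2 = (-0.20)·500 + (+1.00)·275 + (-0.05)·700 = 140.00
  d_3 = (+0.00)·500 + (-0.35)·275 + (+0.60)·700 = 323.75

d_1 = 46.25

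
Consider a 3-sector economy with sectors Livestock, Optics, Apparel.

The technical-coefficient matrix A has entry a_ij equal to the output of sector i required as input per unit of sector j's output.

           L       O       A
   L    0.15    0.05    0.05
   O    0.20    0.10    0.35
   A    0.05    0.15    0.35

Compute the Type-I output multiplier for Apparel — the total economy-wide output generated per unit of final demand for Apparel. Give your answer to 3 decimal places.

m_A = 2.548

I − A =
  [   0.85    -0.05    -0.05]
  [  -0.20     0.90    -0.35]
  [  -0.05    -0.15     0.65]
Cofactors of I−A, C_ij = (−1)^(i+j)·(minor ij) (rows/columns in the sector order above):
  C_11 = (0.90)(0.65) − (-0.35)(-0.15) = 0.5325
  C_12 = −[(-0.20)(0.65) − (-0.35)(-0.05)] = 0.1475
  C_13 = (-0.20)(-0.15) − (0.90)(-0.05) = 0.0750
  C_21 = −[(-0.05)(0.65) − (-0.05)(-0.15)] = 0.0400
  C_22 = (0.85)(0.65) − (-0.05)(-0.05) = 0.5500
  C_23 = −[(0.85)(-0.15) − (-0.05)(-0.05)] = 0.1300
  C_31 = (-0.05)(-0.35) − (-0.05)(0.90) = 0.0625
  C_32 = −[(0.85)(-0.35) − (-0.05)(-0.20)] = 0.3075
  C_33 = (0.85)(0.90) − (-0.05)(-0.20) = 0.7550
det(I−A) = Σ_j (I−A)_1j·C_1j = (0.85)(0.5325) + (-0.05)(0.1475) + (-0.05)(0.0750) = 0.4415
adj(I−A) = Cᵀ =
  [ 0.5325   0.0400   0.0625]
  [ 0.1475   0.5500   0.3075]
  [ 0.0750   0.1300   0.7550]
(I − A)⁻¹ = adj(I−A) / det(I−A) ≈
  [   1.2061     0.0906     0.1416]
  [   0.3341     1.2458     0.6965]
  [   0.1699     0.2945     1.7101]
The output multiplier for sector j is the column-j sum of the Leontief inverse (I − A)⁻¹ = adj(I−A) / det(I−A).
Column A of adj(I−A): (0.0625, 0.3075, 0.7550); det(I−A) = 0.4415.
m_A = (0.0625 + 0.3075 + 0.7550) / 0.4415 = 1.125 / 0.4415 ≈ 2.548.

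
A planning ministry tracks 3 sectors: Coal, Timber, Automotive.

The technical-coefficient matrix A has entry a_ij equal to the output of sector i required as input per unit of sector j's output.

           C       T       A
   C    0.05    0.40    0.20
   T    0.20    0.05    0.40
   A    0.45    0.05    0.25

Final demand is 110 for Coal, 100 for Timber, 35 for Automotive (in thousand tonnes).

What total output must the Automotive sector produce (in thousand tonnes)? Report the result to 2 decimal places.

x_A = 227.35

I − A =
  [   0.95    -0.40    -0.20]
  [  -0.20     0.95    -0.40]
  [  -0.45    -0.05     0.75]
Cofactors of I−A, C_ij = (−1)^(i+j)·(minor ij) (rows/columns in the sector order above):
  C_11 = (0.95)(0.75) − (-0.40)(-0.05) = 0.6925
  C_12 = −[(-0.20)(0.75) − (-0.40)(-0.45)] = 0.3300
  C_13 = (-0.20)(-0.05) − (0.95)(-0.45) = 0.4375
  C_21 = −[(-0.40)(0.75) − (-0.20)(-0.05)] = 0.3100
  C_22 = (0.95)(0.75) − (-0.20)(-0.45) = 0.6225
  C_23 = −[(0.95)(-0.05) − (-0.40)(-0.45)] = 0.2275
  C_31 = (-0.40)(-0.40) − (-0.20)(0.95) = 0.3500
  C_32 = −[(0.95)(-0.40) − (-0.20)(-0.20)] = 0.4200
  C_33 = (0.95)(0.95) − (-0.40)(-0.20) = 0.8225
det(I−A) = Σ_j (I−A)_1j·C_1j = (0.95)(0.6925) + (-0.40)(0.3300) + (-0.20)(0.4375) = 0.438375
adj(I−A) = Cᵀ =
  [ 0.6925   0.3100   0.3500]
  [ 0.3300   0.6225   0.4200]
  [ 0.4375   0.2275   0.8225]
(I − A)⁻¹ = adj(I−A) / det(I−A) ≈
  [   1.5797     0.7072     0.7984]
  [   0.7528     1.4200     0.9581]
  [   0.9980     0.5190     1.8762]
x = (I − A)⁻¹ d = adj(I−A)·d / det(I−A), with det(I−A) = 0.438375:
  x_C = (0.6925·110 + 0.3100·100 + 0.3500·35) / 0.438375 = 119.425 / 0.438375 ≈ 272.43
  x_T = (0.3300·110 + 0.6225·100 + 0.4200·35) / 0.438375 = 113.25 / 0.438375 ≈ 258.34
  x_A = (0.4375·110 + 0.2275·100 + 0.8225·35) / 0.438375 = 99.6625 / 0.438375 ≈ 227.35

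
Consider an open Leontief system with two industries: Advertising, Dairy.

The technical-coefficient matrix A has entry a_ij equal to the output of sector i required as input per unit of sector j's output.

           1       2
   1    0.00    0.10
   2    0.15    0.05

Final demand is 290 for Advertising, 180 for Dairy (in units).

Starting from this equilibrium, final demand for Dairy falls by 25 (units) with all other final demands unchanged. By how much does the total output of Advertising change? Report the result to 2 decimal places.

Δx_1 = -2.67

I − A =
  [   1.00    -0.10]
  [  -0.15     0.95]
det(I−A) = (1.00)(0.95) − (-0.10)(-0.15) = 0.9350
adj(I−A) = [[0.95, 0.10], [0.15, 1.00]]
(I − A)⁻¹ = adj(I−A) / det(I−A) ≈
  [   1.0160     0.1070]
  [   0.1604     1.0695]
Δx = (I − A)⁻¹ Δd with Δd having -25 in the Dairy component and 0 elsewhere.
So Δx_1 = L_12 · (-25), where L_12 = adj(I−A)_12 / det(I−A) = 0.10 / 0.9350.
Δx_1 = 0.10 × (-25) / 0.9350 = -2.50 / 0.9350 ≈ -2.67.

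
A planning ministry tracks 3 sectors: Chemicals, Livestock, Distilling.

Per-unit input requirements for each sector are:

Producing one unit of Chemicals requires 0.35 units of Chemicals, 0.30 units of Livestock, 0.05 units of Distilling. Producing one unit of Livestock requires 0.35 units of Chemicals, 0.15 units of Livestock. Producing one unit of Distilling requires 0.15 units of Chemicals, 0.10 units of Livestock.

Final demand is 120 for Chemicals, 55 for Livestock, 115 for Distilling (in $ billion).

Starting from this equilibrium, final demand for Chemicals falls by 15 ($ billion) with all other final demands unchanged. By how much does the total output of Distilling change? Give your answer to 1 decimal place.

Δx_D = -1.5

I − A =
  [   0.65    -0.35    -0.15]
  [  -0.30     0.85    -0.10]
  [  -0.05     0.00     1.00]
Cofactors of I−A, C_ij = (−1)^(i+j)·(minor ij) (rows/columns in the sector order above):
  C_11 = (0.85)(1.00) − (-0.10)(0.00) = 0.8500
  C_12 = −[(-0.30)(1.00) − (-0.10)(-0.05)] = 0.3050
  C_13 = (-0.30)(0.00) − (0.85)(-0.05) = 0.0425
  C_21 = −[(-0.35)(1.00) − (-0.15)(0.00)] = 0.3500
  C_22 = (0.65)(1.00) − (-0.15)(-0.05) = 0.6425
  C_23 = −[(0.65)(0.00) − (-0.35)(-0.05)] = 0.0175
  C_31 = (-0.35)(-0.10) − (-0.15)(0.85) = 0.1625
  C_32 = −[(0.65)(-0.10) − (-0.15)(-0.30)] = 0.1100
  C_33 = (0.65)(0.85) − (-0.35)(-0.30) = 0.4475
det(I−A) = Σ_j (I−A)_1j·C_1j = (0.65)(0.8500) + (-0.35)(0.3050) + (-0.15)(0.0425) = 0.439375
adj(I−A) = Cᵀ =
  [ 0.8500   0.3500   0.1625]
  [ 0.3050   0.6425   0.1100]
  [ 0.0425   0.0175   0.4475]
(I − A)⁻¹ = adj(I−A) / det(I−A) ≈
  [   1.9346     0.7966     0.3698]
  [   0.6942     1.4623     0.2504]
  [   0.0967     0.0398     1.0185]
Δx = (I − A)⁻¹ Δd with Δd having -15 in the Chemicals component and 0 elsewhere.
So Δx_D = L_DC · (-15), where L_DC = adj(I−A)_DC / det(I−A) = 0.0425 / 0.439375.
Δx_D = 0.0425 × (-15) / 0.439375 = -0.6375 / 0.439375 ≈ -1.5.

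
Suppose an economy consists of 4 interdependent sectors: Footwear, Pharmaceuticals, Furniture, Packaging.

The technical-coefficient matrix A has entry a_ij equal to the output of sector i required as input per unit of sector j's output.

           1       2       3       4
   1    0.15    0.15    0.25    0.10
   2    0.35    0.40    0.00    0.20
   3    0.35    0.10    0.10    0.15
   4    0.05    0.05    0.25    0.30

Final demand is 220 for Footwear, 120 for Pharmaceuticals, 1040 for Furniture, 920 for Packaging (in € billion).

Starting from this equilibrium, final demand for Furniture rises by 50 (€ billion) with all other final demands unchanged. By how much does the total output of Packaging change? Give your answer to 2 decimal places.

Δx_4 = 31.44

I − A =
  [   0.85    -0.15    -0.25    -0.10]
  [  -0.35     0.60     0.00    -0.20]
  [  -0.35    -0.10     0.90    -0.15]
  [  -0.05    -0.05    -0.25     0.70]
Compute the cofactors C_ij = (−1)^(i+j)·(3×3 minor ij) of I−A; the adjugate is their transpose:
adj(I−A) = Cᵀ =
  [ 0.341500   0.115250   0.125000   0.108500]
  [ 0.233875   0.427250   0.115000   0.180125]
  [ 0.176125   0.105000   0.305500   0.120625]
  [ 0.104000   0.076250   0.126250   0.350500]
det(I−A) = Σ_j (I−A)_1j·C_1j = (0.85)(0.341500) + (-0.15)(0.233875) + (-0.25)(0.176125) + (-0.10)(0.104000) = 0.2007625
(I − A)⁻¹ = adj(I−A) / det(I−A) ≈
  [   1.7010     0.5741     0.6226     0.5404]
  [   1.1649     2.1281     0.5728     0.8972]
  [   0.8773     0.5230     1.5217     0.6008]
  [   0.5180     0.3798     0.6289     1.7458]
Δx = (I − A)⁻¹ Δd with Δd having +50 in the Furniture component and 0 elsewhere.
So Δx_4 = L_43 · (+50), where L_43 = adj(I−A)_43 / det(I−A) = 0.126250 / 0.2007625.
Δx_4 = 0.126250 × (+50) / 0.2007625 = 6.3125 / 0.2007625 ≈ 31.44.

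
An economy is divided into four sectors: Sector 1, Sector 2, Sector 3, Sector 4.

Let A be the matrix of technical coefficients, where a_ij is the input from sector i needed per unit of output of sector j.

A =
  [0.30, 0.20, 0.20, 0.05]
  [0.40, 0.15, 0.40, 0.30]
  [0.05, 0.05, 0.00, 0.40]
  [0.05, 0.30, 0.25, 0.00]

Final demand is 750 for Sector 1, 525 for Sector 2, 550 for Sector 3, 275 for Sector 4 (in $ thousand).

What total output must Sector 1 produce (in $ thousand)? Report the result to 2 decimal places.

I − A =
  [   0.70    -0.20    -0.20    -0.05]
  [  -0.40     0.85    -0.40    -0.30]
  [  -0.05    -0.05     1.00    -0.40]
  [  -0.05    -0.30    -0.25     1.00]
Compute the cofactors C_ij = (−1)^(i+j)·(3×3 minor ij) of I−A; the adjugate is their transpose:
adj(I−A) = Cᵀ =
  [ 0.603250   0.229625   0.263625   0.204500]
  [ 0.406750   0.612875   0.419500   0.372000]
  [ 0.123750   0.133625   0.440875   0.222625]
  [ 0.183125   0.228750   0.249250   0.484500]
det(I−A) = Σ_j (I−A)_1j·C_1j = (0.70)(0.603250) + (-0.20)(0.406750) + (-0.20)(0.123750) + (-0.05)(0.183125) = 0.30701875
(I − A)⁻¹ = adj(I−A) / det(I−A) ≈
  [   1.9649     0.7479     0.8587     0.6661]
  [   1.3248     1.9962     1.3664     1.2117]
  [   0.4031     0.4352     1.4360     0.7251]
  [   0.5965     0.7451     0.8118     1.5781]
x = (I − A)⁻¹ d = adj(I−A)·d / det(I−A), with det(I−A) = 0.30701875:
  x_1 = (0.603250·750 + 0.229625·525 + 0.263625·550 + 0.204500·275) / 0.30701875 = 774.221875 / 0.30701875 ≈ 2521.74
  x_2 = (0.406750·750 + 0.612875·525 + 0.419500·550 + 0.372000·275) / 0.30701875 = 959.846875 / 0.30701875 ≈ 3126.35
  x_3 = (0.123750·750 + 0.133625·525 + 0.440875·550 + 0.222625·275) / 0.30701875 = 466.66875 / 0.30701875 ≈ 1520.00
  x_4 = (0.183125·750 + 0.228750·525 + 0.249250·550 + 0.484500·275) / 0.30701875 = 527.7625 / 0.30701875 ≈ 1718.99

x_1 = 2521.74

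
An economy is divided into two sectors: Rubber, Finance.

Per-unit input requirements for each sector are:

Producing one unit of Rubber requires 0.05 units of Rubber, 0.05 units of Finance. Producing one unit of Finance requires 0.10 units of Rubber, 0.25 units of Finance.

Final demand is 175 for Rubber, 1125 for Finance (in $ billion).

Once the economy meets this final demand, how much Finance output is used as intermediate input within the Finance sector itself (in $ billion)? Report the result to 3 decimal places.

z_22 = 380.742

I − A =
  [   0.95    -0.10]
  [  -0.05     0.75]
det(I−A) = (0.95)(0.75) − (-0.10)(-0.05) = 0.7075
adj(I−A) = [[0.75, 0.10], [0.05, 0.95]]
(I − A)⁻¹ = adj(I−A) / det(I−A) ≈
  [   1.0601     0.1413]
  [   0.0707     1.3428]
First solve x = (I − A)⁻¹ d = adj(I−A)·d / det(I−A); in particular x_2 = (0.05·175 + 0.95·1125) / 0.7075 = 1077.50 / 0.7075 ≈ 1522.96820.
Intermediate flow from 2 to 2: z_22 = a_22 · x_2 = 0.25 × 1077.50 / 0.7075 = 269.375 / 0.7075 ≈ 380.742.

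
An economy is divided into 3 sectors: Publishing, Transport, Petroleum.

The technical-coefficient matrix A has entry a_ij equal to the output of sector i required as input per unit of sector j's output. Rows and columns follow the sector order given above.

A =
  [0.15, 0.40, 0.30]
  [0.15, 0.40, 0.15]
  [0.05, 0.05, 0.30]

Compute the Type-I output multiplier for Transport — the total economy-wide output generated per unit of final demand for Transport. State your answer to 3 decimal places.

m_2 = 3.185

I − A =
  [   0.85    -0.40    -0.30]
  [  -0.15     0.60    -0.15]
  [  -0.05    -0.05     0.70]
Cofactors of I−A, C_ij = (−1)^(i+j)·(minor ij) (rows/columns in the sector order above):
  C_11 = (0.60)(0.70) − (-0.15)(-0.05) = 0.4125
  C_12 = −[(-0.15)(0.70) − (-0.15)(-0.05)] = 0.1125
  C_13 = (-0.15)(-0.05) − (0.60)(-0.05) = 0.0375
  C_21 = −[(-0.40)(0.70) − (-0.30)(-0.05)] = 0.2950
  C_22 = (0.85)(0.70) − (-0.30)(-0.05) = 0.5800
  C_23 = −[(0.85)(-0.05) − (-0.40)(-0.05)] = 0.0625
  C_31 = (-0.40)(-0.15) − (-0.30)(0.60) = 0.2400
  C_32 = −[(0.85)(-0.15) − (-0.30)(-0.15)] = 0.1725
  C_33 = (0.85)(0.60) − (-0.40)(-0.15) = 0.4500
det(I−A) = Σ_j (I−A)_1j·C_1j = (0.85)(0.4125) + (-0.40)(0.1125) + (-0.30)(0.0375) = 0.294375
adj(I−A) = Cᵀ =
  [ 0.4125   0.2950   0.2400]
  [ 0.1125   0.5800   0.1725]
  [ 0.0375   0.0625   0.4500]
(I − A)⁻¹ = adj(I−A) / det(I−A) ≈
  [   1.4013     1.0021     0.8153]
  [   0.3822     1.9703     0.5860]
  [   0.1274     0.2123     1.5287]
The output multiplier for sector j is the column-j sum of the Leontief inverse (I − A)⁻¹ = adj(I−A) / det(I−A).
Column 2 of adj(I−A): (0.2950, 0.5800, 0.0625); det(I−A) = 0.294375.
m_2 = (0.2950 + 0.5800 + 0.0625) / 0.294375 = 0.9375 / 0.294375 ≈ 3.185.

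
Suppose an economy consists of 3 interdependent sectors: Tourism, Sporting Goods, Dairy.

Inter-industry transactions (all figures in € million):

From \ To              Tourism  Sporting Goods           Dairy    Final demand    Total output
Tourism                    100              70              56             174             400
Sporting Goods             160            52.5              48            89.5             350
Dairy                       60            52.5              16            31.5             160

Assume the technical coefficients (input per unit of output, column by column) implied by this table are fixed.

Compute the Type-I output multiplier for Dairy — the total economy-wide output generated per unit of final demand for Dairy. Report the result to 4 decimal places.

m_D = 3.2539

Technical coefficients a_ij = z_ij / X_j:
  a_TT = 100/400 = 0.25, a_ST = 160/400 = 0.40, a_DT = 60/400 = 0.15
  a_TS = 70/350 = 0.20, a_SS = 52.5/350 = 0.15, a_DS = 52.5/350 = 0.15
  a_TD = 56/160 = 0.35, a_SD = 48/160 = 0.30, a_DD = 16/160 = 0.10
I − A =
  [   0.75    -0.20    -0.35]
  [  -0.40     0.85    -0.30]
  [  -0.15    -0.15     0.90]
Cofactors of I−A, C_ij = (−1)^(i+j)·(minor ij) (rows/columns in the sector order above):
  C_11 = (0.85)(0.90) − (-0.30)(-0.15) = 0.7200
  C_12 = −[(-0.40)(0.90) − (-0.30)(-0.15)] = 0.4050
  C_13 = (-0.40)(-0.15) − (0.85)(-0.15) = 0.1875
  C_21 = −[(-0.20)(0.90) − (-0.35)(-0.15)] = 0.2325
  C_22 = (0.75)(0.90) − (-0.35)(-0.15) = 0.6225
  C_23 = −[(0.75)(-0.15) − (-0.20)(-0.15)] = 0.1425
  C_31 = (-0.20)(-0.30) − (-0.35)(0.85) = 0.3575
  C_32 = −[(0.75)(-0.30) − (-0.35)(-0.40)] = 0.3650
  C_33 = (0.75)(0.85) − (-0.20)(-0.40) = 0.5575
det(I−A) = Σ_j (I−A)_1j·C_1j = (0.75)(0.7200) + (-0.20)(0.4050) + (-0.35)(0.1875) = 0.393375
adj(I−A) = Cᵀ =
  [ 0.7200   0.2325   0.3575]
  [ 0.4050   0.6225   0.3650]
  [ 0.1875   0.1425   0.5575]
(I − A)⁻¹ = adj(I−A) / det(I−A) ≈
  [   1.83031     0.59104     0.90880]
  [   1.02955     1.58246     0.92787]
  [   0.47664     0.36225     1.41722]
The output multiplier for sector j is the column-j sum of the Leontief inverse (I − A)⁻¹ = adj(I−A) / det(I−A).
Column D of adj(I−A): (0.3575, 0.3650, 0.5575); det(I−A) = 0.393375.
m_D = (0.3575 + 0.3650 + 0.5575) / 0.393375 = 1.28 / 0.393375 ≈ 3.2539.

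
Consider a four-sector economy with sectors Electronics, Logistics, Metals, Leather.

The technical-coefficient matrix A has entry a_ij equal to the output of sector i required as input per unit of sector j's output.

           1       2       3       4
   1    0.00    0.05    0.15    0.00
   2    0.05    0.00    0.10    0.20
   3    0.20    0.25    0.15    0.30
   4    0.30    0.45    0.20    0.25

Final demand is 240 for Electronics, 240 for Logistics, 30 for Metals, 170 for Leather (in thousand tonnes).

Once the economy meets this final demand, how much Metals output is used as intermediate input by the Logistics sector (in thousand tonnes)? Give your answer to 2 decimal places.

I − A =
  [   1.00    -0.05    -0.15     0.00]
  [  -0.05     1.00    -0.10    -0.20]
  [  -0.20    -0.25     0.85    -0.30]
  [  -0.30    -0.45    -0.20     0.75]
Compute the cofactors C_ij = (−1)^(i+j)·(3×3 minor ij) of I−A; the adjugate is their transpose:
adj(I−A) = Cᵀ =
  [ 0.458750   0.077250   0.104750   0.062500]
  [ 0.111875   0.541500   0.129625   0.196250]
  [ 0.253125   0.334500   0.655125   0.351250]
  [ 0.318125   0.445000   0.294375   0.790000]
det(I−A) = Σ_j (I−A)_1j·C_1j = (1.00)(0.458750) + (-0.05)(0.111875) + (-0.15)(0.253125) + (0.00)(0.318125) = 0.4151875
(I − A)⁻¹ = adj(I−A) / det(I−A) ≈
  [   1.1049     0.1861     0.2523     0.1505]
  [   0.2695     1.3042     0.3122     0.4727]
  [   0.6097     0.8057     1.5779     0.8460]
  [   0.7662     1.0718     0.7090     1.9028]
First solve x = (I − A)⁻¹ d = adj(I−A)·d / det(I−A); in particular x_2 = (0.111875·240 + 0.541500·240 + 0.129625·30 + 0.196250·170) / 0.4151875 = 194.06125 / 0.4151875 ≈ 467.4063.
Intermediate flow from 3 to 2: z_32 = a_32 · x_2 = 0.25 × 194.06125 / 0.4151875 = 48.5153125 / 0.4151875 ≈ 116.85.

z_32 = 116.85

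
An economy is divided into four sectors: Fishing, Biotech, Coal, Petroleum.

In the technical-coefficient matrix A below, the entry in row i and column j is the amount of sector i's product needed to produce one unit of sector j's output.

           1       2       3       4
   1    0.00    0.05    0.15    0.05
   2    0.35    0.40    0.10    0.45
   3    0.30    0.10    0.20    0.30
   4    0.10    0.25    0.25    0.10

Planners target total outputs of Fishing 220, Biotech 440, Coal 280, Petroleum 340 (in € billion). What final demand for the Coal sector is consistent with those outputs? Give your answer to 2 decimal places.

d_3 = 12.00

I − A =
  [   1.00    -0.05    -0.15    -0.05]
  [  -0.35     0.60    -0.10    -0.45]
  [  -0.30    -0.10     0.80    -0.30]
  [  -0.10    -0.25    -0.25     0.90]
d = (I − A) x:
  d_1 = (+1.00)·220 + (-0.05)·440 + (-0.15)·280 + (-0.05)·340 = 139.00
  d_2 = (-0.35)·220 + (+0.60)·440 + (-0.10)·280 + (-0.45)·340 = 6.00
  d_3 = (-0.30)·220 + (-0.10)·440 + (+0.80)·280 + (-0.30)·340 = 12.00
  d_4 = (-0.10)·220 + (-0.25)·440 + (-0.25)·280 + (+0.90)·340 = 104.00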